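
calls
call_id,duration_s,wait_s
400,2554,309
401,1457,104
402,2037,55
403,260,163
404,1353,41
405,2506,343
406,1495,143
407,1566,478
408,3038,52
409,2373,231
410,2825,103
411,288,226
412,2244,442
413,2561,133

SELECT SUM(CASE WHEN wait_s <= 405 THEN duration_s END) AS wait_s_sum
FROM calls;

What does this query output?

call_id=400: ✓ → 2554
call_id=401: ✓ → 1457
call_id=402: ✓ → 2037
call_id=403: ✓ → 260
call_id=404: ✓ → 1353
call_id=405: ✓ → 2506
call_id=406: ✓ → 1495
call_id=407: ✗
call_id=408: ✓ → 3038
call_id=409: ✓ → 2373
call_id=410: ✓ → 2825
call_id=411: ✓ → 288
call_id=412: ✗
call_id=413: ✓ → 2561
wait_s_sum = 2554 + 1457 + 2037 + 260 + 1353 + 2506 + 1495 + 3038 + 2373 + 2825 + 288 + 2561 = 22747

22747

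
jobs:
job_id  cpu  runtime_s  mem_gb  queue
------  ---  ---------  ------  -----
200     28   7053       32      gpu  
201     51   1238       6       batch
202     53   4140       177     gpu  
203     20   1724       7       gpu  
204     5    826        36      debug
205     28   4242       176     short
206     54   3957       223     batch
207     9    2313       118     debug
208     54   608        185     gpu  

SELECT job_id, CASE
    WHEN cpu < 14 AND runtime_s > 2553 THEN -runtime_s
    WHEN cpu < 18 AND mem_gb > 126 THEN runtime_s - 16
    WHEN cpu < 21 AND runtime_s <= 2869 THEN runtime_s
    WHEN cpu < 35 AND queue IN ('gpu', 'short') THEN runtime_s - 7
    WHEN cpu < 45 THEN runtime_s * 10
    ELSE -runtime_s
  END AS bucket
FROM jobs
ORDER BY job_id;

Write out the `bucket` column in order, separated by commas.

7046, -1238, -4140, 1724, 826, 4235, -3957, 2313, -608

job_id=200: cpu < 35 AND queue IN ('gpu', 'short') → 7046
job_id=201: ELSE → -1238
job_id=202: ELSE → -4140
job_id=203: cpu < 21 AND runtime_s <= 2869 → 1724
job_id=204: cpu < 21 AND runtime_s <= 2869 → 826
job_id=205: cpu < 35 AND queue IN ('gpu', 'short') → 4235
job_id=206: ELSE → -3957
job_id=207: cpu < 21 AND runtime_s <= 2869 → 2313
job_id=208: ELSE → -608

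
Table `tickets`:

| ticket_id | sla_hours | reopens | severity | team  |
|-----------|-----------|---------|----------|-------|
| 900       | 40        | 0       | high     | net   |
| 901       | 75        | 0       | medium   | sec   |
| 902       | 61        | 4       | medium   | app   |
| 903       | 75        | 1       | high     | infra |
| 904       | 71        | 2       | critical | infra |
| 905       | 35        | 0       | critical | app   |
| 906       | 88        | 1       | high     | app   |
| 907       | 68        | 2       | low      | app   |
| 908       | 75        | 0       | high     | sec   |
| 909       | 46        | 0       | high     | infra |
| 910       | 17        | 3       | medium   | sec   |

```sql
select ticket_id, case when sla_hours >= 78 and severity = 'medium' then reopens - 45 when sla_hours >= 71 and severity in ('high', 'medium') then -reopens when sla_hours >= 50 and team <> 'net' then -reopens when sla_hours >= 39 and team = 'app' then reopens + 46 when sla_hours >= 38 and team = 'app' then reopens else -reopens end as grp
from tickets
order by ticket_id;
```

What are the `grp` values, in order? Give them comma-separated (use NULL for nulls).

0, 0, -4, -1, -2, 0, -1, -2, 0, 0, -3

ticket_id=900: ELSE → 0
ticket_id=901: sla_hours >= 71 and severity in ('high', 'medium') → 0
ticket_id=902: sla_hours >= 50 and team <> 'net' → -4
ticket_id=903: sla_hours >= 71 and severity in ('high', 'medium') → -1
ticket_id=904: sla_hours >= 50 and team <> 'net' → -2
ticket_id=905: ELSE → 0
ticket_id=906: sla_hours >= 71 and severity in ('high', 'medium') → -1
ticket_id=907: sla_hours >= 50 and team <> 'net' → -2
ticket_id=908: sla_hours >= 71 and severity in ('high', 'medium') → 0
ticket_id=909: ELSE → 0
ticket_id=910: ELSE → -3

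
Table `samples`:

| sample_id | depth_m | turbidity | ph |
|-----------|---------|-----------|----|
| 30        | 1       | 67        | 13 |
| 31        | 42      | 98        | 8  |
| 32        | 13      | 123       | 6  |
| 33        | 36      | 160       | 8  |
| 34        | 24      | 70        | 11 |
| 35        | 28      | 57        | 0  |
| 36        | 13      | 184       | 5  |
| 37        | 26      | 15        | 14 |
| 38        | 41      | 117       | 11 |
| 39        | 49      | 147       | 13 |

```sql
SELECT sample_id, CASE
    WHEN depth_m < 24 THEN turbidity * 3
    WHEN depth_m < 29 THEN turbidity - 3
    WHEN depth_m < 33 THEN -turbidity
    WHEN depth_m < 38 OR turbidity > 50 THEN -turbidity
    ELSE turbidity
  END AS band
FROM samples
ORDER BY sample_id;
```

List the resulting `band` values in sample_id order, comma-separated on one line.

201, -98, 369, -160, 67, 54, 552, 12, -117, -147

sample_id=30: depth_m < 24 → 201
sample_id=31: depth_m < 38 OR turbidity > 50 → -98
sample_id=32: depth_m < 24 → 369
sample_id=33: depth_m < 38 OR turbidity > 50 → -160
sample_id=34: depth_m < 29 → 67
sample_id=35: depth_m < 29 → 54
sample_id=36: depth_m < 24 → 552
sample_id=37: depth_m < 29 → 12
sample_id=38: depth_m < 38 OR turbidity > 50 → -117
sample_id=39: depth_m < 38 OR turbidity > 50 → -147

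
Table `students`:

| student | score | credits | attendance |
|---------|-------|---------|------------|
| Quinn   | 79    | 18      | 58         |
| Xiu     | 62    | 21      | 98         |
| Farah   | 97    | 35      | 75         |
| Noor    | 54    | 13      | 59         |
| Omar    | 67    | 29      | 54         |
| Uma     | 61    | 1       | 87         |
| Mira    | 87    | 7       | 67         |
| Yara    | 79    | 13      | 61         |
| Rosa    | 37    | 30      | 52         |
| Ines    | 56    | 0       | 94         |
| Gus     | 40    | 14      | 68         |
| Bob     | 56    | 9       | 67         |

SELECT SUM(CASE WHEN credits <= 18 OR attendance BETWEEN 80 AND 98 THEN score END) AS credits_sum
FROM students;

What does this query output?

student=Quinn: ✓ → 79
student=Xiu: ✓ → 62
student=Farah: ✗
student=Noor: ✓ → 54
student=Omar: ✗
student=Uma: ✓ → 61
student=Mira: ✓ → 87
student=Yara: ✓ → 79
student=Rosa: ✗
student=Ines: ✓ → 56
student=Gus: ✓ → 40
student=Bob: ✓ → 56
credits_sum = 79 + 62 + 54 + 61 + 87 + 79 + 56 + 40 + 56 = 574

574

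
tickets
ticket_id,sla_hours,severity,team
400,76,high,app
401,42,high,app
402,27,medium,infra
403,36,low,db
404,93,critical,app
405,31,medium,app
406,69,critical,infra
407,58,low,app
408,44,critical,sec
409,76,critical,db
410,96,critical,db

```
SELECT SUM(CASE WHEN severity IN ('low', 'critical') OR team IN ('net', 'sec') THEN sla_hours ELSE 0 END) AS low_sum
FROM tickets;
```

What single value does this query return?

472

ticket_id=400: ✗
ticket_id=401: ✗
ticket_id=402: ✗
ticket_id=403: ✓ → 36
ticket_id=404: ✓ → 93
ticket_id=405: ✗
ticket_id=406: ✓ → 69
ticket_id=407: ✓ → 58
ticket_id=408: ✓ → 44
ticket_id=409: ✓ → 76
ticket_id=410: ✓ → 96
low_sum = 36 + 93 + 69 + 58 + 44 + 76 + 96 = 472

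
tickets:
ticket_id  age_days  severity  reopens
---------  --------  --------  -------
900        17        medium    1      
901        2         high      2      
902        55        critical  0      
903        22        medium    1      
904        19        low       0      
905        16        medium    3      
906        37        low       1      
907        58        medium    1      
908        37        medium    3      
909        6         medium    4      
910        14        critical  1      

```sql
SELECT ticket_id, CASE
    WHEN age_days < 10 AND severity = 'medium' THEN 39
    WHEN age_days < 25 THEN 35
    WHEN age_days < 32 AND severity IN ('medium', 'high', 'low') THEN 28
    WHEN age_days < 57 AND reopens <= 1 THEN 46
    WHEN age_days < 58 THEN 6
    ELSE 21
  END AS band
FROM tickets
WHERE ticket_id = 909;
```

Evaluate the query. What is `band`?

39

ticket_id = 909: age_days=6, severity=medium, reopens=4.
age_days < 10 AND severity = 'medium' → true → 39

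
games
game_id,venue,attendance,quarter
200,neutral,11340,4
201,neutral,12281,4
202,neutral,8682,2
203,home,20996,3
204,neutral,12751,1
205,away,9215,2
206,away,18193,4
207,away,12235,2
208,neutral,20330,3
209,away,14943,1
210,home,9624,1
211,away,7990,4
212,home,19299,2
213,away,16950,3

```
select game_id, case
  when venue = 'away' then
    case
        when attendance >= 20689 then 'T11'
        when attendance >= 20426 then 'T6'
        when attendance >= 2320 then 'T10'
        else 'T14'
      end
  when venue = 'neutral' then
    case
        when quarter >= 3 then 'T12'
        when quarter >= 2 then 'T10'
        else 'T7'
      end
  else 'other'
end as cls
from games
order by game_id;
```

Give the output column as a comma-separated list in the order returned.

game_id=200: venue='neutral' → inner[quarter >= 3] → T12
game_id=201: venue='neutral' → inner[quarter >= 3] → T12
game_id=202: venue='neutral' → inner[quarter >= 2] → T10
game_id=203: venue='home' → outer ELSE → other
game_id=204: venue='neutral' → inner[ELSE] → T7
game_id=205: venue='away' → inner[attendance >= 2320] → T10
game_id=206: venue='away' → inner[attendance >= 2320] → T10
game_id=207: venue='away' → inner[attendance >= 2320] → T10
game_id=208: venue='neutral' → inner[quarter >= 3] → T12
game_id=209: venue='away' → inner[attendance >= 2320] → T10
game_id=210: venue='home' → outer ELSE → other
game_id=211: venue='away' → inner[attendance >= 2320] → T10
game_id=212: venue='home' → outer ELSE → other
game_id=213: venue='away' → inner[attendance >= 2320] → T10

T12, T12, T10, other, T7, T10, T10, T10, T12, T10, other, T10, other, T10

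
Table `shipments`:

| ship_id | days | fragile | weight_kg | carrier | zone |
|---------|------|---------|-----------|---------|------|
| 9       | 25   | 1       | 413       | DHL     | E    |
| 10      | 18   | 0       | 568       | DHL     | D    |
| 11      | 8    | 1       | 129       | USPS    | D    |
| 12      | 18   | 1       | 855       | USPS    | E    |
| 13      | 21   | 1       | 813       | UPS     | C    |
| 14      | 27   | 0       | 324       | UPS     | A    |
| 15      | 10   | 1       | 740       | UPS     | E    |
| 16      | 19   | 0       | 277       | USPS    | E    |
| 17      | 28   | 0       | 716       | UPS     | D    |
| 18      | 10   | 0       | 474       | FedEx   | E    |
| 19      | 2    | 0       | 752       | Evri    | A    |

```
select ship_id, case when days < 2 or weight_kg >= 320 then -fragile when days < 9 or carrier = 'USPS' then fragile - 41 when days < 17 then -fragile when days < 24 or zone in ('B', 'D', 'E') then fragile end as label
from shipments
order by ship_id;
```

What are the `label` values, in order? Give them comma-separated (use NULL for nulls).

ship_id=9: days < 2 or weight_kg >= 320 → -1
ship_id=10: days < 2 or weight_kg >= 320 → 0
ship_id=11: days < 9 or carrier = 'USPS' → -40
ship_id=12: days < 2 or weight_kg >= 320 → -1
ship_id=13: days < 2 or weight_kg >= 320 → -1
ship_id=14: days < 2 or weight_kg >= 320 → 0
ship_id=15: days < 2 or weight_kg >= 320 → -1
ship_id=16: days < 9 or carrier = 'USPS' → -41
ship_id=17: days < 2 or weight_kg >= 320 → 0
ship_id=18: days < 2 or weight_kg >= 320 → 0
ship_id=19: days < 2 or weight_kg >= 320 → 0

-1, 0, -40, -1, -1, 0, -1, -41, 0, 0, 0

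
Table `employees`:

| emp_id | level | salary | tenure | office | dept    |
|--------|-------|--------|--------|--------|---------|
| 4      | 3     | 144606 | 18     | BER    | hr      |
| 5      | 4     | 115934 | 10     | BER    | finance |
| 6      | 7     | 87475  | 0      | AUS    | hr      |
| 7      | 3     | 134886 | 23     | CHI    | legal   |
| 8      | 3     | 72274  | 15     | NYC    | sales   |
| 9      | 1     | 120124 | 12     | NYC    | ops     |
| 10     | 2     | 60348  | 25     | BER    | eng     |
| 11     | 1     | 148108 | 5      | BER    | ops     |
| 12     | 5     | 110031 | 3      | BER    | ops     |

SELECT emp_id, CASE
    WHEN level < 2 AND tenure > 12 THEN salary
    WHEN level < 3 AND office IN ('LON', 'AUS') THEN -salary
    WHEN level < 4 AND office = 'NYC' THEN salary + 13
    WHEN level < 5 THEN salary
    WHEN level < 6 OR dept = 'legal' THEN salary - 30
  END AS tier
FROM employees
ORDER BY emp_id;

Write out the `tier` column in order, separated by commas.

emp_id=4: level < 5 → 144606
emp_id=5: level < 5 → 115934
emp_id=6: (no match → NULL) → NULL
emp_id=7: level < 5 → 134886
emp_id=8: level < 4 AND office = 'NYC' → 72287
emp_id=9: level < 4 AND office = 'NYC' → 120137
emp_id=10: level < 5 → 60348
emp_id=11: level < 5 → 148108
emp_id=12: level < 6 OR dept = 'legal' → 110001

144606, 115934, NULL, 134886, 72287, 120137, 60348, 148108, 110001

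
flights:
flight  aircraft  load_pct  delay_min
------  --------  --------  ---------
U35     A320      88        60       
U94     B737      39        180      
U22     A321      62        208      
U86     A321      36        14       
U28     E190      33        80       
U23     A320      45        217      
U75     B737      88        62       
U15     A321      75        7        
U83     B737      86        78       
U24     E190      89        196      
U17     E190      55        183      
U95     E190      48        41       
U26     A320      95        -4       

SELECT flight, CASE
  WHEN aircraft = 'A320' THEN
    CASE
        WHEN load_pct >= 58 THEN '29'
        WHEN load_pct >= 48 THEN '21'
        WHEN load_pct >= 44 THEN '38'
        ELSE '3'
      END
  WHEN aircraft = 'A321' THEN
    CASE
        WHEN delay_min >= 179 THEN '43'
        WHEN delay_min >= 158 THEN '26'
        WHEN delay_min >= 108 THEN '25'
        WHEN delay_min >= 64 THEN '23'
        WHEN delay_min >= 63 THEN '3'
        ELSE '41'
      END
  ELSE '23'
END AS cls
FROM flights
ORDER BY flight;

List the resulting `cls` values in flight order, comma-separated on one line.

flight=U15: aircraft='A321' → inner[ELSE] → 41
flight=U17: aircraft='E190' → outer ELSE → 23
flight=U22: aircraft='A321' → inner[delay_min >= 179] → 43
flight=U23: aircraft='A320' → inner[load_pct >= 44] → 38
flight=U24: aircraft='E190' → outer ELSE → 23
flight=U26: aircraft='A320' → inner[load_pct >= 58] → 29
flight=U28: aircraft='E190' → outer ELSE → 23
flight=U35: aircraft='A320' → inner[load_pct >= 58] → 29
flight=U75: aircraft='B737' → outer ELSE → 23
flight=U83: aircraft='B737' → outer ELSE → 23
flight=U86: aircraft='A321' → inner[ELSE] → 41
flight=U94: aircraft='B737' → outer ELSE → 23
flight=U95: aircraft='E190' → outer ELSE → 23

41, 23, 43, 38, 23, 29, 23, 29, 23, 23, 41, 23, 23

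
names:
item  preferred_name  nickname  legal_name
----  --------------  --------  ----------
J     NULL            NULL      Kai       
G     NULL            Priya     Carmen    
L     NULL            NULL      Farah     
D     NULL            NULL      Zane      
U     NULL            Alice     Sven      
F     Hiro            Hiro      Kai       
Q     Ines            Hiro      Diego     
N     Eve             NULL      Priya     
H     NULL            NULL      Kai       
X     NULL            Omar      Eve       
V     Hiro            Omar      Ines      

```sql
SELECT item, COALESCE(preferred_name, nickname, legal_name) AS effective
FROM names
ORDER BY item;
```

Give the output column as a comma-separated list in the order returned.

Zane, Hiro, Priya, Kai, Kai, Farah, Eve, Ines, Alice, Hiro, Omar

item=D: preferred_name=NULL, nickname=NULL, legal_name=Zane → Zane
item=F: preferred_name=Hiro → Hiro
item=G: preferred_name=NULL, nickname=Priya → Priya
item=H: preferred_name=NULL, nickname=NULL, legal_name=Kai → Kai
item=J: preferred_name=NULL, nickname=NULL, legal_name=Kai → Kai
item=L: preferred_name=NULL, nickname=NULL, legal_name=Farah → Farah
item=N: preferred_name=Eve → Eve
item=Q: preferred_name=Ines → Ines
item=U: preferred_name=NULL, nickname=Alice → Alice
item=V: preferred_name=Hiro → Hiro
item=X: preferred_name=NULL, nickname=Omar → Omar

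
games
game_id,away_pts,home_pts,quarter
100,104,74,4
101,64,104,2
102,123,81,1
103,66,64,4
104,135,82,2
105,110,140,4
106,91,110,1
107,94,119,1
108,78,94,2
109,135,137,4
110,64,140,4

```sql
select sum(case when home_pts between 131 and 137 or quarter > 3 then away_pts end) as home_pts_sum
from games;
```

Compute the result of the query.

game_id=100: ✓ → 104
game_id=101: ✗
game_id=102: ✗
game_id=103: ✓ → 66
game_id=104: ✗
game_id=105: ✓ → 110
game_id=106: ✗
game_id=107: ✗
game_id=108: ✗
game_id=109: ✓ → 135
game_id=110: ✓ → 64
home_pts_sum = 104 + 66 + 110 + 135 + 64 = 479

479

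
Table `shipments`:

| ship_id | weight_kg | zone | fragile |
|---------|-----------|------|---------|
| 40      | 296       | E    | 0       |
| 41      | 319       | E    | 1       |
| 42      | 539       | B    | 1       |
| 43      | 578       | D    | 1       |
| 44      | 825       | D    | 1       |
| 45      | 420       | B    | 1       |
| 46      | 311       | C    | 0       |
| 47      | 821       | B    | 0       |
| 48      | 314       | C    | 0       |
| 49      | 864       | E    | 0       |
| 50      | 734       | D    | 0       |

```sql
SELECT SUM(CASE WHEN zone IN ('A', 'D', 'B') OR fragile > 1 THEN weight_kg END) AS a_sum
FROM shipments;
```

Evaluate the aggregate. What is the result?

ship_id=40: ✗
ship_id=41: ✗
ship_id=42: ✓ → 539
ship_id=43: ✓ → 578
ship_id=44: ✓ → 825
ship_id=45: ✓ → 420
ship_id=46: ✗
ship_id=47: ✓ → 821
ship_id=48: ✗
ship_id=49: ✗
ship_id=50: ✓ → 734
a_sum = 539 + 578 + 825 + 420 + 821 + 734 = 3917

3917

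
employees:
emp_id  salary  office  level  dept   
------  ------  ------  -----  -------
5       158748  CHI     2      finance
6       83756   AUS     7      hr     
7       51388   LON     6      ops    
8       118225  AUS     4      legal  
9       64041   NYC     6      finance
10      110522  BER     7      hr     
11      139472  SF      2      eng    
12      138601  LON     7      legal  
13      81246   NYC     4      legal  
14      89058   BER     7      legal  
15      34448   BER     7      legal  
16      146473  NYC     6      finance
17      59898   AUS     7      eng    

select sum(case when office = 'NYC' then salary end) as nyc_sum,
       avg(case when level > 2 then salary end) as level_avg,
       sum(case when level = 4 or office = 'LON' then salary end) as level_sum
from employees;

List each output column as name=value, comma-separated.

nyc_sum=291760, level_avg=88877.8181818182, level_sum=389460

[nyc_sum: office = 'NYC']
emp_id=5: ✗
emp_id=6: ✗
emp_id=7: ✗
emp_id=8: ✗
emp_id=9: ✓ → 64041
emp_id=10: ✗
emp_id=11: ✗
emp_id=12: ✗
emp_id=13: ✓ → 81246
emp_id=14: ✗
emp_id=15: ✗
emp_id=16: ✓ → 146473
emp_id=17: ✗
nyc_sum = 64041 + 81246 + 146473 = 291760
—
[level_avg: level > 2]
emp_id=5: ✗
emp_id=6: ✓ → 83756
emp_id=7: ✓ → 51388
emp_id=8: ✓ → 118225
emp_id=9: ✓ → 64041
emp_id=10: ✓ → 110522
emp_id=11: ✗
emp_id=12: ✓ → 138601
emp_id=13: ✓ → 81246
emp_id=14: ✓ → 89058
emp_id=15: ✓ → 34448
emp_id=16: ✓ → 146473
emp_id=17: ✓ → 59898
level_avg = (83756 + 51388 + 118225 + 64041 + 110522 + 138601 + 81246 + 89058 + 34448 + 146473 + 59898) / 11 = 88877.8181818182
—
[level_sum: level = 4 or office = 'LON']
emp_id=5: ✗
emp_id=6: ✗
emp_id=7: ✓ → 51388
emp_id=8: ✓ → 118225
emp_id=9: ✗
emp_id=10: ✗
emp_id=11: ✗
emp_id=12: ✓ → 138601
emp_id=13: ✓ → 81246
emp_id=14: ✗
emp_id=15: ✗
emp_id=16: ✗
emp_id=17: ✗
level_sum = 51388 + 118225 + 138601 + 81246 = 389460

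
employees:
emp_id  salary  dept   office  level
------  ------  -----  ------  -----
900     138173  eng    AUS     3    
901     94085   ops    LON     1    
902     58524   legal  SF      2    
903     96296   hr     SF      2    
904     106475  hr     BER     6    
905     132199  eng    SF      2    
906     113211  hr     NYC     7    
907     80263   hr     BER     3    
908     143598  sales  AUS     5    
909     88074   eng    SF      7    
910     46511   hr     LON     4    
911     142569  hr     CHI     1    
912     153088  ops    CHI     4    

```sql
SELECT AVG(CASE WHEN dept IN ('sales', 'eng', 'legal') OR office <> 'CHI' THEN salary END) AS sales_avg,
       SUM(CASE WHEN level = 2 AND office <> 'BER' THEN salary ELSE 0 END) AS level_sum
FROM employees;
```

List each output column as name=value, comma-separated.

[sales_avg: dept IN ('sales', 'eng', 'legal') OR office <> 'CHI']
emp_id=900: ✓ → 138173
emp_id=901: ✓ → 94085
emp_id=902: ✓ → 58524
emp_id=903: ✓ → 96296
emp_id=904: ✓ → 106475
emp_id=905: ✓ → 132199
emp_id=906: ✓ → 113211
emp_id=907: ✓ → 80263
emp_id=908: ✓ → 143598
emp_id=909: ✓ → 88074
emp_id=910: ✓ → 46511
emp_id=911: ✗
emp_id=912: ✗
sales_avg = (138173 + 94085 + 58524 + 96296 + 106475 + 132199 + 113211 + 80263 + 143598 + 88074 + 46511) / 11 = 99764.4545454545
—
[level_sum: level = 2 AND office <> 'BER']
emp_id=900: ✗
emp_id=901: ✗
emp_id=902: ✓ → 58524
emp_id=903: ✓ → 96296
emp_id=904: ✗
emp_id=905: ✓ → 132199
emp_id=906: ✗
emp_id=907: ✗
emp_id=908: ✗
emp_id=909: ✗
emp_id=910: ✗
emp_id=911: ✗
emp_id=912: ✗
level_sum = 58524 + 96296 + 132199 = 287019

sales_avg=99764.4545454545, level_sum=287019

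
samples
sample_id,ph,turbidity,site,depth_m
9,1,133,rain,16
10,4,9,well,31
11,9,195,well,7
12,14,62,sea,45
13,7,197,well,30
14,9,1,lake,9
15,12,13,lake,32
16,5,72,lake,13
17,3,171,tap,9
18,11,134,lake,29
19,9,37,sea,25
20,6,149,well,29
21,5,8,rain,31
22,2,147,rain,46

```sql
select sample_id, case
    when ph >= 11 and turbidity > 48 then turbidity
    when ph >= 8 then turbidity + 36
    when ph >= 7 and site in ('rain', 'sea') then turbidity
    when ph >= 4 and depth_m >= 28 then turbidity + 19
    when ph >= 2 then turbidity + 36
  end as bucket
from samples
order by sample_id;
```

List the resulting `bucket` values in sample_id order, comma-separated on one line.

sample_id=9: (no match → NULL) → NULL
sample_id=10: ph >= 4 and depth_m >= 28 → 28
sample_id=11: ph >= 8 → 231
sample_id=12: ph >= 11 and turbidity > 48 → 62
sample_id=13: ph >= 4 and depth_m >= 28 → 216
sample_id=14: ph >= 8 → 37
sample_id=15: ph >= 8 → 49
sample_id=16: ph >= 2 → 108
sample_id=17: ph >= 2 → 207
sample_id=18: ph >= 11 and turbidity > 48 → 134
sample_id=19: ph >= 8 → 73
sample_id=20: ph >= 4 and depth_m >= 28 → 168
sample_id=21: ph >= 4 and depth_m >= 28 → 27
sample_id=22: ph >= 2 → 183

NULL, 28, 231, 62, 216, 37, 49, 108, 207, 134, 73, 168, 27, 183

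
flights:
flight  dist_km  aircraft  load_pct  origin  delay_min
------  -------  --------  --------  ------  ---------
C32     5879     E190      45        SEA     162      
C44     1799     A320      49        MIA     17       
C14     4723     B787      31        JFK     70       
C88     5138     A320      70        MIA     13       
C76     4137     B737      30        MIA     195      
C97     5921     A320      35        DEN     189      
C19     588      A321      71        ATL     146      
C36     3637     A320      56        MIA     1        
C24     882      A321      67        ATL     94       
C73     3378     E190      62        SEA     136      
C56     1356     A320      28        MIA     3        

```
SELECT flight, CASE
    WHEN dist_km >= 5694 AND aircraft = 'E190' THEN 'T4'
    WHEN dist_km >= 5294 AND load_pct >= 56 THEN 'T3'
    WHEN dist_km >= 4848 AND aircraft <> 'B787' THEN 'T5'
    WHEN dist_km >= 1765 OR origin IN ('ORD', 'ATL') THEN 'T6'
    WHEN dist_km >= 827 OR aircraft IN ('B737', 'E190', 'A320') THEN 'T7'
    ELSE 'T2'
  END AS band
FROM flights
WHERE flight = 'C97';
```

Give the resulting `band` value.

flight = C97: dist_km=5921, aircraft=A320, load_pct=35, origin=DEN, delay_min=189.
dist_km >= 5694 AND aircraft = 'E190' → false
dist_km >= 5294 AND load_pct >= 56 → false
dist_km >= 4848 AND aircraft <> 'B787' → true → T5

T5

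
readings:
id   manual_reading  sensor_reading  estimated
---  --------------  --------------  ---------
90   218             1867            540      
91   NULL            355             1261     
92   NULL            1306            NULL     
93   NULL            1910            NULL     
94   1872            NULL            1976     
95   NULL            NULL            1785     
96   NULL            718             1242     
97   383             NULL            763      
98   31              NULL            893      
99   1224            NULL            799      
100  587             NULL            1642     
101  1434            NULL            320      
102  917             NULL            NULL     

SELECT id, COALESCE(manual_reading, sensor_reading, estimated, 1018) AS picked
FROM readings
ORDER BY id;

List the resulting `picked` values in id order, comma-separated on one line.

218, 355, 1306, 1910, 1872, 1785, 718, 383, 31, 1224, 587, 1434, 917

id=90: manual_reading=218 → 218
id=91: manual_reading=NULL, sensor_reading=355 → 355
id=92: manual_reading=NULL, sensor_reading=1306 → 1306
id=93: manual_reading=NULL, sensor_reading=1910 → 1910
id=94: manual_reading=1872 → 1872
id=95: manual_reading=NULL, sensor_reading=NULL, estimated=1785 → 1785
id=96: manual_reading=NULL, sensor_reading=718 → 718
id=97: manual_reading=383 → 383
id=98: manual_reading=31 → 31
id=99: manual_reading=1224 → 1224
id=100: manual_reading=587 → 587
id=101: manual_reading=1434 → 1434
id=102: manual_reading=917 → 917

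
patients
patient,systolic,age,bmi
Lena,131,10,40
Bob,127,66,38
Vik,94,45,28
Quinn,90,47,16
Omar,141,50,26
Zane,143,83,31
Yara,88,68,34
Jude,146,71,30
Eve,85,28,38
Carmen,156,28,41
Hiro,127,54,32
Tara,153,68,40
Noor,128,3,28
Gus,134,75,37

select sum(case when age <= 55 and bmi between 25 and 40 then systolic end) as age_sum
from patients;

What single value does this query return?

706

patient=Lena: ✓ → 131
patient=Bob: ✗
patient=Vik: ✓ → 94
patient=Quinn: ✗
patient=Omar: ✓ → 141
patient=Zane: ✗
patient=Yara: ✗
patient=Jude: ✗
patient=Eve: ✓ → 85
patient=Carmen: ✗
patient=Hiro: ✓ → 127
patient=Tara: ✗
patient=Noor: ✓ → 128
patient=Gus: ✗
age_sum = 131 + 94 + 141 + 85 + 127 + 128 = 706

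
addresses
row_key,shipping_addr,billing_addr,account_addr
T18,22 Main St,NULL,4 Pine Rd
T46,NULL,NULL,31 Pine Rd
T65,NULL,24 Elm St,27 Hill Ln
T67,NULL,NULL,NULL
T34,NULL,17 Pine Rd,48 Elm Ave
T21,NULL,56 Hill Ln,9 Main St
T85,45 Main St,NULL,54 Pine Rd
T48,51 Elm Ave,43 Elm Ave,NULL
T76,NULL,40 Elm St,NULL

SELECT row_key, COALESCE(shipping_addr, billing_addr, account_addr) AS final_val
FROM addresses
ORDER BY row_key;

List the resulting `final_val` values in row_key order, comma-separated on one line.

row_key=T18: shipping_addr=22 Main St → 22 Main St
row_key=T21: shipping_addr=NULL, billing_addr=56 Hill Ln → 56 Hill Ln
row_key=T34: shipping_addr=NULL, billing_addr=17 Pine Rd → 17 Pine Rd
row_key=T46: shipping_addr=NULL, billing_addr=NULL, account_addr=31 Pine Rd → 31 Pine Rd
row_key=T48: shipping_addr=51 Elm Ave → 51 Elm Ave
row_key=T65: shipping_addr=NULL, billing_addr=24 Elm St → 24 Elm St
row_key=T67: shipping_addr=NULL, billing_addr=NULL, account_addr=NULL (all NULL) → NULL
row_key=T76: shipping_addr=NULL, billing_addr=40 Elm St → 40 Elm St
row_key=T85: shipping_addr=45 Main St → 45 Main St

22 Main St, 56 Hill Ln, 17 Pine Rd, 31 Pine Rd, 51 Elm Ave, 24 Elm St, NULL, 40 Elm St, 45 Main St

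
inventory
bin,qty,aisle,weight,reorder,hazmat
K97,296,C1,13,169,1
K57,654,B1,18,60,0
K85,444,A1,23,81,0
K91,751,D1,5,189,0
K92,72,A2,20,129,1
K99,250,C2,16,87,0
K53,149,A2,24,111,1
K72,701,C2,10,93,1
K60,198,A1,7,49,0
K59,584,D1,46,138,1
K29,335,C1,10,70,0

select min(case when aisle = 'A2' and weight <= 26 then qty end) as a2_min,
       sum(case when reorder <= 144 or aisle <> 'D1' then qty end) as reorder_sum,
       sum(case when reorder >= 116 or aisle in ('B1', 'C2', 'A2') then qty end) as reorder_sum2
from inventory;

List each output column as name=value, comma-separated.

[a2_min: aisle = 'A2' and weight <= 26]
bin=K97: ✗
bin=K57: ✗
bin=K85: ✗
bin=K91: ✗
bin=K92: ✓ → 72
bin=K99: ✗
bin=K53: ✓ → 149
bin=K72: ✗
bin=K60: ✗
bin=K59: ✗
bin=K29: ✗
a2_min = MIN(72, 149) = 72
—
[reorder_sum: reorder <= 144 or aisle <> 'D1']
bin=K97: ✓ → 296
bin=K57: ✓ → 654
bin=K85: ✓ → 444
bin=K91: ✗
bin=K92: ✓ → 72
bin=K99: ✓ → 250
bin=K53: ✓ → 149
bin=K72: ✓ → 701
bin=K60: ✓ → 198
bin=K59: ✓ → 584
bin=K29: ✓ → 335
reorder_sum = 296 + 654 + 444 + 72 + 250 + 149 + 701 + 198 + 584 + 335 = 3683
—
[reorder_sum2: reorder >= 116 or aisle in ('B1', 'C2', 'A2')]
bin=K97: ✓ → 296
bin=K57: ✓ → 654
bin=K85: ✗
bin=K91: ✓ → 751
bin=K92: ✓ → 72
bin=K99: ✓ → 250
bin=K53: ✓ → 149
bin=K72: ✓ → 701
bin=K60: ✗
bin=K59: ✓ → 584
bin=K29: ✗
reorder_sum2 = 296 + 654 + 751 + 72 + 250 + 149 + 701 + 584 = 3457

a2_min=72, reorder_sum=3683, reorder_sum2=3457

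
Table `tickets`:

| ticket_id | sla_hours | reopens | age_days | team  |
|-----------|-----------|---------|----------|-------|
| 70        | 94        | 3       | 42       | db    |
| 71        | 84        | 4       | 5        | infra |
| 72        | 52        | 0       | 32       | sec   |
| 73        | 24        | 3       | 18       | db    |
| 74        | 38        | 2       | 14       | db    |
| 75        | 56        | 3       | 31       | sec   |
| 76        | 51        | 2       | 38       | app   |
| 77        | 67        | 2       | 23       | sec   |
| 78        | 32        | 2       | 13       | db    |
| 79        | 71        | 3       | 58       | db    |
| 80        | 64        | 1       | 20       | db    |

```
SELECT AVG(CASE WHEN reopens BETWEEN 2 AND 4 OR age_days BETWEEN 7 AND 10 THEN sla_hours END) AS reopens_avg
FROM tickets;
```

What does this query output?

ticket_id=70: ✓ → 94
ticket_id=71: ✓ → 84
ticket_id=72: ✗
ticket_id=73: ✓ → 24
ticket_id=74: ✓ → 38
ticket_id=75: ✓ → 56
ticket_id=76: ✓ → 51
ticket_id=77: ✓ → 67
ticket_id=78: ✓ → 32
ticket_id=79: ✓ → 71
ticket_id=80: ✗
reopens_avg = (94 + 84 + 24 + 38 + 56 + 51 + 67 + 32 + 71) / 9 = 57.4444444444

57.4444444444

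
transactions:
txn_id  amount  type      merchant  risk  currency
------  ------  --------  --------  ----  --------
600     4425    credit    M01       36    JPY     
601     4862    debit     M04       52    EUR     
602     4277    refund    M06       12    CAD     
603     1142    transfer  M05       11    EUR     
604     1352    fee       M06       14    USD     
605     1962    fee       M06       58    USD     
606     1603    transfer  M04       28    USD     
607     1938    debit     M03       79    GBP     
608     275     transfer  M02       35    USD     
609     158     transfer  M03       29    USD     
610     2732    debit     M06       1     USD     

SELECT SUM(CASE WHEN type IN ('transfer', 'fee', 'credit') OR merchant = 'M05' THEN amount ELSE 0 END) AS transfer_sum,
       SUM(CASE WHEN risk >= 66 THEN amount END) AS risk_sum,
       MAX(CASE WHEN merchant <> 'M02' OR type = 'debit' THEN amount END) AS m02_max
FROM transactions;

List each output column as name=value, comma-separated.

transfer_sum=10917, risk_sum=1938, m02_max=4862

[transfer_sum: type IN ('transfer', 'fee', 'credit') OR merchant = 'M05']
txn_id=600: ✓ → 4425
txn_id=601: ✗
txn_id=602: ✗
txn_id=603: ✓ → 1142
txn_id=604: ✓ → 1352
txn_id=605: ✓ → 1962
txn_id=606: ✓ → 1603
txn_id=607: ✗
txn_id=608: ✓ → 275
txn_id=609: ✓ → 158
txn_id=610: ✗
transfer_sum = 4425 + 1142 + 1352 + 1962 + 1603 + 275 + 158 = 10917
—
[risk_sum: risk >= 66]
txn_id=600: ✗
txn_id=601: ✗
txn_id=602: ✗
txn_id=603: ✗
txn_id=604: ✗
txn_id=605: ✗
txn_id=606: ✗
txn_id=607: ✓ → 1938
txn_id=608: ✗
txn_id=609: ✗
txn_id=610: ✗
risk_sum = 1938
—
[m02_max: merchant <> 'M02' OR type = 'debit']
txn_id=600: ✓ → 4425
txn_id=601: ✓ → 4862
txn_id=602: ✓ → 4277
txn_id=603: ✓ → 1142
txn_id=604: ✓ → 1352
txn_id=605: ✓ → 1962
txn_id=606: ✓ → 1603
txn_id=607: ✓ → 1938
txn_id=608: ✗
txn_id=609: ✓ → 158
txn_id=610: ✓ → 2732
m02_max = MAX(4425, 4862, 4277, 1142, 1352, 1962, 1603, 1938, 158, 2732) = 4862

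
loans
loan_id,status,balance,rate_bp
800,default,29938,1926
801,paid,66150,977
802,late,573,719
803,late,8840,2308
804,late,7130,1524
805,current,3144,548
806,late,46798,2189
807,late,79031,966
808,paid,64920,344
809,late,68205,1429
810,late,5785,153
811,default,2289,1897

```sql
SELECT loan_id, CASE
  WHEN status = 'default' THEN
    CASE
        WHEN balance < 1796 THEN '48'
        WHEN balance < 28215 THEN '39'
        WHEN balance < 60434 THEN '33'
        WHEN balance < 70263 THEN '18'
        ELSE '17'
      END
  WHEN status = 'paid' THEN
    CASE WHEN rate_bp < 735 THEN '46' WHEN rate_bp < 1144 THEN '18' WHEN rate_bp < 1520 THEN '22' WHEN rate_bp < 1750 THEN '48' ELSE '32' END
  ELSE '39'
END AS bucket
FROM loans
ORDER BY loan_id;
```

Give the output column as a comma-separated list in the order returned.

loan_id=800: status='default' → inner[balance < 60434] → 33
loan_id=801: status='paid' → inner[rate_bp < 1144] → 18
loan_id=802: status='late' → outer ELSE → 39
loan_id=803: status='late' → outer ELSE → 39
loan_id=804: status='late' → outer ELSE → 39
loan_id=805: status='current' → outer ELSE → 39
loan_id=806: status='late' → outer ELSE → 39
loan_id=807: status='late' → outer ELSE → 39
loan_id=808: status='paid' → inner[rate_bp < 735] → 46
loan_id=809: status='late' → outer ELSE → 39
loan_id=810: status='late' → outer ELSE → 39
loan_id=811: status='default' → inner[balance < 28215] → 39

33, 18, 39, 39, 39, 39, 39, 39, 46, 39, 39, 39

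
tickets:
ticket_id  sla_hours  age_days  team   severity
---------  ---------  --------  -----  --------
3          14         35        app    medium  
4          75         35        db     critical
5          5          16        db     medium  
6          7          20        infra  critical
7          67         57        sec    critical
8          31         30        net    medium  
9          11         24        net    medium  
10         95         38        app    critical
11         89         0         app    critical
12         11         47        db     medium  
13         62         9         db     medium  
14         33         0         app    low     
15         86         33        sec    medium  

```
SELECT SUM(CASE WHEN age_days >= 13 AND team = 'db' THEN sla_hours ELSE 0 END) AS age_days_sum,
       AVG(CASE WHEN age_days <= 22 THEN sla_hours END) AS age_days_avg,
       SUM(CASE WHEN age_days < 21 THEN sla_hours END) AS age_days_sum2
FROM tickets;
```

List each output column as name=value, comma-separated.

age_days_sum=91, age_days_avg=39.2, age_days_sum2=196

[age_days_sum: age_days >= 13 AND team = 'db']
ticket_id=3: ✗
ticket_id=4: ✓ → 75
ticket_id=5: ✓ → 5
ticket_id=6: ✗
ticket_id=7: ✗
ticket_id=8: ✗
ticket_id=9: ✗
ticket_id=10: ✗
ticket_id=11: ✗
ticket_id=12: ✓ → 11
ticket_id=13: ✗
ticket_id=14: ✗
ticket_id=15: ✗
age_days_sum = 75 + 5 + 11 = 91
—
[age_days_avg: age_days <= 22]
ticket_id=3: ✗
ticket_id=4: ✗
ticket_id=5: ✓ → 5
ticket_id=6: ✓ → 7
ticket_id=7: ✗
ticket_id=8: ✗
ticket_id=9: ✗
ticket_id=10: ✗
ticket_id=11: ✓ → 89
ticket_id=12: ✗
ticket_id=13: ✓ → 62
ticket_id=14: ✓ → 33
ticket_id=15: ✗
age_days_avg = (5 + 7 + 89 + 62 + 33) / 5 = 39.2
—
[age_days_sum2: age_days < 21]
ticket_id=3: ✗
ticket_id=4: ✗
ticket_id=5: ✓ → 5
ticket_id=6: ✓ → 7
ticket_id=7: ✗
ticket_id=8: ✗
ticket_id=9: ✗
ticket_id=10: ✗
ticket_id=11: ✓ → 89
ticket_id=12: ✗
ticket_id=13: ✓ → 62
ticket_id=14: ✓ → 33
ticket_id=15: ✗
age_days_sum2 = 5 + 7 + 89 + 62 + 33 = 196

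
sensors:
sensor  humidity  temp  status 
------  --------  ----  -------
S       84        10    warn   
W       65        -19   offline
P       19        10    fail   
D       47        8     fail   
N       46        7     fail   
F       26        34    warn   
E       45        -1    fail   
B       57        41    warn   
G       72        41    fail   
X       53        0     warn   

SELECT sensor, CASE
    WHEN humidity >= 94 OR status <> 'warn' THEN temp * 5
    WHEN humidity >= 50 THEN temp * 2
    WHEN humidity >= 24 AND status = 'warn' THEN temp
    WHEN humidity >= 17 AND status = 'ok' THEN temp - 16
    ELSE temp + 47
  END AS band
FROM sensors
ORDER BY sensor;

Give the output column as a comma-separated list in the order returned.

sensor=B: humidity >= 50 → 82
sensor=D: humidity >= 94 OR status <> 'warn' → 40
sensor=E: humidity >= 94 OR status <> 'warn' → -5
sensor=F: humidity >= 24 AND status = 'warn' → 34
sensor=G: humidity >= 94 OR status <> 'warn' → 205
sensor=N: humidity >= 94 OR status <> 'warn' → 35
sensor=P: humidity >= 94 OR status <> 'warn' → 50
sensor=S: humidity >= 50 → 20
sensor=W: humidity >= 94 OR status <> 'warn' → -95
sensor=X: humidity >= 50 → 0

82, 40, -5, 34, 205, 35, 50, 20, -95, 0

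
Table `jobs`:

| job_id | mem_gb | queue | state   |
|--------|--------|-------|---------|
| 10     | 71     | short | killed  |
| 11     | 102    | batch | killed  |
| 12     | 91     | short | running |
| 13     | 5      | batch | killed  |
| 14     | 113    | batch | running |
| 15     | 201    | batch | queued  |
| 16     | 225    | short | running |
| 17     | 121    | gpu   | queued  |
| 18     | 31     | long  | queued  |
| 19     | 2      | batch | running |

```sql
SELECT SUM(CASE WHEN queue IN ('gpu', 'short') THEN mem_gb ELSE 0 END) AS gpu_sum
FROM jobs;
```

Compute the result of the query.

508

job_id=10: ✓ → 71
job_id=11: ✗
job_id=12: ✓ → 91
job_id=13: ✗
job_id=14: ✗
job_id=15: ✗
job_id=16: ✓ → 225
job_id=17: ✓ → 121
job_id=18: ✗
job_id=19: ✗
gpu_sum = 71 + 91 + 225 + 121 = 508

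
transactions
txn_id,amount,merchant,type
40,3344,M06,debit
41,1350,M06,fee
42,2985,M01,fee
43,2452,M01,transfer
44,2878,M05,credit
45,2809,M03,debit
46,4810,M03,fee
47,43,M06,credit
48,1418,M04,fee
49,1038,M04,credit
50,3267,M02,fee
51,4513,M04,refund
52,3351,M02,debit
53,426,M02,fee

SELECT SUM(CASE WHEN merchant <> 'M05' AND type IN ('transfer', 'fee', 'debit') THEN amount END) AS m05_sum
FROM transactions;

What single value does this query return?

txn_id=40: ✓ → 3344
txn_id=41: ✓ → 1350
txn_id=42: ✓ → 2985
txn_id=43: ✓ → 2452
txn_id=44: ✗
txn_id=45: ✓ → 2809
txn_id=46: ✓ → 4810
txn_id=47: ✗
txn_id=48: ✓ → 1418
txn_id=49: ✗
txn_id=50: ✓ → 3267
txn_id=51: ✗
txn_id=52: ✓ → 3351
txn_id=53: ✓ → 426
m05_sum = 3344 + 1350 + 2985 + 2452 + 2809 + 4810 + 1418 + 3267 + 3351 + 426 = 26212

26212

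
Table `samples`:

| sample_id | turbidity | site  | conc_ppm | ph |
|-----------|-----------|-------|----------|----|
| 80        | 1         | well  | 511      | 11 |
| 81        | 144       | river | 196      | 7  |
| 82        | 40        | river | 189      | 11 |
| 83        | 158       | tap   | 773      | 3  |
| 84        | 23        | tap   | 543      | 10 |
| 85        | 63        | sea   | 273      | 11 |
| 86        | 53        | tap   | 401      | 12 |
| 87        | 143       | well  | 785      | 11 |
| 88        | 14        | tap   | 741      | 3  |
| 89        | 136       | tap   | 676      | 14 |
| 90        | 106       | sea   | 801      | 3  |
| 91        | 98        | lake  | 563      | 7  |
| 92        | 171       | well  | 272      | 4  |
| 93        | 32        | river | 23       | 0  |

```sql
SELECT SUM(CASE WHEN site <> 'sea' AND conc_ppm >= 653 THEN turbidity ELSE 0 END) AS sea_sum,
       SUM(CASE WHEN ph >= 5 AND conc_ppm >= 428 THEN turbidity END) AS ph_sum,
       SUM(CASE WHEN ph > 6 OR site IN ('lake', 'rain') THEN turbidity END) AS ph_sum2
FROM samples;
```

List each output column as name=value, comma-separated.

[sea_sum: site <> 'sea' AND conc_ppm >= 653]
sample_id=80: ✗
sample_id=81: ✗
sample_id=82: ✗
sample_id=83: ✓ → 158
sample_id=84: ✗
sample_id=85: ✗
sample_id=86: ✗
sample_id=87: ✓ → 143
sample_id=88: ✓ → 14
sample_id=89: ✓ → 136
sample_id=90: ✗
sample_id=91: ✗
sample_id=92: ✗
sample_id=93: ✗
sea_sum = 158 + 143 + 14 + 136 = 451
—
[ph_sum: ph >= 5 AND conc_ppm >= 428]
sample_id=80: ✓ → 1
sample_id=81: ✗
sample_id=82: ✗
sample_id=83: ✗
sample_id=84: ✓ → 23
sample_id=85: ✗
sample_id=86: ✗
sample_id=87: ✓ → 143
sample_id=88: ✗
sample_id=89: ✓ → 136
sample_id=90: ✗
sample_id=91: ✓ → 98
sample_id=92: ✗
sample_id=93: ✗
ph_sum = 1 + 23 + 143 + 136 + 98 = 401
—
[ph_sum2: ph > 6 OR site IN ('lake', 'rain')]
sample_id=80: ✓ → 1
sample_id=81: ✓ → 144
sample_id=82: ✓ → 40
sample_id=83: ✗
sample_id=84: ✓ → 23
sample_id=85: ✓ → 63
sample_id=86: ✓ → 53
sample_id=87: ✓ → 143
sample_id=88: ✗
sample_id=89: ✓ → 136
sample_id=90: ✗
sample_id=91: ✓ → 98
sample_id=92: ✗
sample_id=93: ✗
ph_sum2 = 1 + 144 + 40 + 23 + 63 + 53 + 143 + 136 + 98 = 701

sea_sum=451, ph_sum=401, ph_sum2=701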